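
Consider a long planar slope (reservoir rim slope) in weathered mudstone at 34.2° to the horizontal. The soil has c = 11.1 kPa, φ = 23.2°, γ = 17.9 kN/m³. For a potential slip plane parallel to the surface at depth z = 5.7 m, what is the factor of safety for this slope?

FS = 0.86

For an infinite slope with a slip plane parallel to the surface (no pore pressure): FS = [c + γz cos²β tanφ] / [γz sinβ cosβ].
γz = 17.9·5.7 = 102.03 kN/m²
Numerator = 11.1 + 102.03·cos²34.2°·tan23.2° = 11.1 + 102.03·0.6841·0.4286 = 41.014 kPa
Denominator = 102.03·sin34.2°·cos34.2° = 102.03·0.5621·0.8271 = 47.433 kPa
FS = 41.014 / 47.433 = 0.865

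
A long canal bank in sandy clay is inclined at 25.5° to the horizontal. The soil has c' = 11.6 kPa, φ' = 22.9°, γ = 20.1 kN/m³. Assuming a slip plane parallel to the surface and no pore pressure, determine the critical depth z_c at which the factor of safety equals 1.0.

z_c = 12.98 m

Setting FS = 1.00 in FS = [c' + γz cos²β tanφ'] / [γz sinβ cosβ] and solving for z:
z = c' / [γ cosβ (FS·sinβ − cosβ·tanφ')]
  = 11.6 / [20.1·cos25.5°·(1.00·sin25.5° − cos25.5°·tan22.9°)]
  = 11.6 / [20.1·0.9026·(1.00·0.4305 − 0.9026·0.4224)]
  = 11.6 / 0.8934 = 12.984 m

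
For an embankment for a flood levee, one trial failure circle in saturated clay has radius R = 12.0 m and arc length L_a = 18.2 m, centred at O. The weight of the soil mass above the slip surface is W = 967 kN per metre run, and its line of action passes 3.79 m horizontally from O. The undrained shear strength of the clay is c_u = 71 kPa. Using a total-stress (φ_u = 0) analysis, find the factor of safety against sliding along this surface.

FS = 4.23

Taking moments about the centre O, the resisting moment is provided by the undrained shear strength acting along the arc:
M_R = c_u·L_a·R = 71·18.20·12.0 = 15506.4 kN·m/m
M_D = W·d = 967·3.79 = 3664.9 kN·m/m
FS = M_R / M_D = 15506.4 / 3664.9 = 4.231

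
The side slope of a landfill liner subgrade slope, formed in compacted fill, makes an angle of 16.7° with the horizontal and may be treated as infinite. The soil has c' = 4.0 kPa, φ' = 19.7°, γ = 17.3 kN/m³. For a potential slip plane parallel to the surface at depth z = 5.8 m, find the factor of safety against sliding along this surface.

For an infinite slope with a slip plane parallel to the surface (no pore pressure): FS = [c' + γz cos²β tanφ'] / [γz sinβ cosβ].
γz = 17.3·5.8 = 100.34 kN/m²
Numerator = 4.0 + 100.34·cos²16.7°·tan19.7° = 4.0 + 100.34·0.9174·0.3581 = 36.960 kPa
Denominator = 100.34·sin16.7°·cos16.7° = 100.34·0.2874·0.9578 = 27.618 kPa
FS = 36.960 / 27.618 = 1.338

FS = 1.34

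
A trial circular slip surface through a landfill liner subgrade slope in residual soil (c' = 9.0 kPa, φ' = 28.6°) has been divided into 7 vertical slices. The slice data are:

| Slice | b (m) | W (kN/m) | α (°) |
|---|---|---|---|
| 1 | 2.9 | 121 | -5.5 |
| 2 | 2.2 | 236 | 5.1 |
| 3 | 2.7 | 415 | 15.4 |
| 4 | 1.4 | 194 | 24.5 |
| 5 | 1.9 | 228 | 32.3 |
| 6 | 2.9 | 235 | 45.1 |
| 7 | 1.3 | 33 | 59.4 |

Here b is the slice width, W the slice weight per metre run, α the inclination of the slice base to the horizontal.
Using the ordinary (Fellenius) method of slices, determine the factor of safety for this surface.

FS = 1.70

Ordinary method of slices: FS = Σ[c'·Δl_i + (W_i cosα_i)·tanφ'] / Σ W_i sinα_i, with Δl_i = b_i / cosα_i.
Slice 1: Δl = 2.9/cos(-5.5°) = 2.913 m; N'_1 = 121·cos(-5.5°) = 120.4; c'Δl = 26.22; W sinα = -11.6
Slice 2: Δl = 2.2/cos5.1° = 2.209 m; N'_2 = 236·cos5.1° = 235.1; c'Δl = 19.88; W sinα = 21.0
Slice 3: Δl = 2.7/cos15.4° = 2.801 m; N'_3 = 415·cos15.4° = 400.1; c'Δl = 25.20; W sinα = 110.2
Slice 4: Δl = 1.4/cos24.5° = 1.539 m; N'_4 = 194·cos24.5° = 176.5; c'Δl = 13.85; W sinα = 80.5
Slice 5: Δl = 1.9/cos32.3° = 2.248 m; N'_5 = 228·cos32.3° = 192.7; c'Δl = 20.23; W sinα = 121.8
Slice 6: Δl = 2.9/cos45.1° = 4.108 m; N'_6 = 235·cos45.1° = 165.9; c'Δl = 36.98; W sinα = 166.5
Slice 7: Δl = 1.3/cos59.4° = 2.554 m; N'_7 = 33·cos59.4° = 16.8; c'Δl = 22.98; W sinα = 28.4
Σc'Δl = 165.3 kN/m; ΣN' = 1307.5 kN/m; ΣW sinα = 516.7 kN/m
Resisting = 165.3 + 1307.5·tan28.6° = 165.3 + 712.9 = 878.2 kN/m
FS = 878.2 / 516.7 = 1.700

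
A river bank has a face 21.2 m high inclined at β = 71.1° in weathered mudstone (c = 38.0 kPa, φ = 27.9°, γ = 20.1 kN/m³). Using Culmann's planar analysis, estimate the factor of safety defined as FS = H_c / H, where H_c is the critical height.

FS = 1.10

H_c = (4c/γ) · sinβ cosφ / [1 − cos(β − φ)]
    = (4·38.0/20.1) · sin71.1°·cos27.9° / [1 − cos43.2°]
    = 7.562 · 0.8361 / 0.2710 = 23.33 m
FS = H_c / H = 23.33 / 21.2 = 1.100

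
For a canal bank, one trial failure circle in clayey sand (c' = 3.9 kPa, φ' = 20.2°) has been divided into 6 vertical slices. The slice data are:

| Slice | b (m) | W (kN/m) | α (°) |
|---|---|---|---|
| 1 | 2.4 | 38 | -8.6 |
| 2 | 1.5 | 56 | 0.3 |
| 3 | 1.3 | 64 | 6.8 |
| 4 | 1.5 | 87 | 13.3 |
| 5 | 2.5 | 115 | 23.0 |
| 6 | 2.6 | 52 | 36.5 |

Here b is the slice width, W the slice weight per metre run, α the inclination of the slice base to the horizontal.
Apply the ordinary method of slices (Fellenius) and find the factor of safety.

Ordinary method of slices: FS = Σ[c'·Δl_i + (W_i cosα_i)·tanφ'] / Σ W_i sinα_i, with Δl_i = b_i / cosα_i.
Slice 1: Δl = 2.4/cos(-8.6°) = 2.427 m; N'_1 = 38·cos(-8.6°) = 37.6; c'Δl = 9.47; W sinα = -5.7
Slice 2: Δl = 1.5/cos0.3° = 1.500 m; N'_2 = 56·cos0.3° = 56.0; c'Δl = 5.85; W sinα = 0.3
Slice 3: Δl = 1.3/cos6.8° = 1.309 m; N'_3 = 64·cos6.8° = 63.5; c'Δl = 5.11; W sinα = 7.6
Slice 4: Δl = 1.5/cos13.3° = 1.541 m; N'_4 = 87·cos13.3° = 84.7; c'Δl = 6.01; W sinα = 20.0
Slice 5: Δl = 2.5/cos23.0° = 2.716 m; N'_5 = 115·cos23.0° = 105.9; c'Δl = 10.59; W sinα = 44.9
Slice 6: Δl = 2.6/cos36.5° = 3.234 m; N'_6 = 52·cos36.5° = 41.8; c'Δl = 12.61; W sinα = 30.9
Σc'Δl = 49.6 kN/m; ΣN' = 389.4 kN/m; ΣW sinα = 98.1 kN/m
Resisting = 49.6 + 389.4·tan20.2° = 49.6 + 143.3 = 192.9 kN/m
FS = 192.9 / 98.1 = 1.967

FS = 1.97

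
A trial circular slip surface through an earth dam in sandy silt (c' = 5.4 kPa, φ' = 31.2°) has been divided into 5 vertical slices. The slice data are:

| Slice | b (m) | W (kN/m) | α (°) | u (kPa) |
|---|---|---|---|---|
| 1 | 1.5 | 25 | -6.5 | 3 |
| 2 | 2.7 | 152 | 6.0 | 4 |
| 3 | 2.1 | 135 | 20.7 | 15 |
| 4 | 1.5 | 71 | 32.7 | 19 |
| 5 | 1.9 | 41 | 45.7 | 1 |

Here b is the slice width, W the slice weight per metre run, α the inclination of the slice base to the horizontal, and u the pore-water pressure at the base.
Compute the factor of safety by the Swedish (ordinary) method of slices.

Ordinary method of slices: FS = Σ[c'·Δl_i + (W_i cosα_i − u_i·Δl_i)·tanφ'] / Σ W_i sinα_i, with Δl_i = b_i / cosα_i.
Slice 1: Δl = 1.5/cos(-6.5°) = 1.510 m; N'_1 = 25·cos(-6.5°) − 3·1.510 = 20.3; c'Δl = 8.15; W sinα = -2.8
Slice 2: Δl = 2.7/cos6.0° = 2.715 m; N'_2 = 152·cos6.0° − 4·2.715 = 140.3; c'Δl = 14.66; W sinα = 15.9
Slice 3: Δl = 2.1/cos20.7° = 2.245 m; N'_3 = 135·cos20.7° − 15·2.245 = 92.6; c'Δl = 12.12; W sinα = 47.7
Slice 4: Δl = 1.5/cos32.7° = 1.783 m; N'_4 = 71·cos32.7° − 19·1.783 = 25.9; c'Δl = 9.63; W sinα = 38.4
Slice 5: Δl = 1.9/cos45.7° = 2.720 m; N'_5 = 41·cos45.7° − 1·2.720 = 25.9; c'Δl = 14.69; W sinα = 29.3
Σc'Δl = 59.3 kN/m; ΣN' = 305.0 kN/m; ΣW sinα = 128.5 kN/m
Resisting = 59.3 + 305.0·tan31.2° = 59.3 + 184.7 = 244.0 kN/m
FS = 244.0 / 128.5 = 1.899

FS = 1.90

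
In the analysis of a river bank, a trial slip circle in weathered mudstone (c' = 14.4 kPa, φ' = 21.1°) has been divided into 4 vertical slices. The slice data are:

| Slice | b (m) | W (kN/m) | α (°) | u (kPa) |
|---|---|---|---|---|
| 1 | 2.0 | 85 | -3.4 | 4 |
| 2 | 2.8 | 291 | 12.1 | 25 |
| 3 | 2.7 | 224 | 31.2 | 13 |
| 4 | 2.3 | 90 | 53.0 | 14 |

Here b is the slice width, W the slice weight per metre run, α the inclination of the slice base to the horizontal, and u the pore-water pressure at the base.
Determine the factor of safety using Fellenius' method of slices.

Ordinary method of slices: FS = Σ[c'·Δl_i + (W_i cosα_i − u_i·Δl_i)·tanφ'] / Σ W_i sinα_i, with Δl_i = b_i / cosα_i.
Slice 1: Δl = 2.0/cos(-3.4°) = 2.004 m; N'_1 = 85·cos(-3.4°) − 4·2.004 = 76.8; c'Δl = 28.85; W sinα = -5.0
Slice 2: Δl = 2.8/cos12.1° = 2.864 m; N'_2 = 291·cos12.1° − 25·2.864 = 212.9; c'Δl = 41.24; W sinα = 61.0
Slice 3: Δl = 2.7/cos31.2° = 3.157 m; N'_3 = 224·cos31.2° − 13·3.157 = 150.6; c'Δl = 45.45; W sinα = 116.0
Slice 4: Δl = 2.3/cos53.0° = 3.822 m; N'_4 = 90·cos53.0° − 14·3.822 = 0.7; c'Δl = 55.03; W sinα = 71.9
Σc'Δl = 170.6 kN/m; ΣN' = 441.0 kN/m; ΣW sinα = 243.9 kN/m
Resisting = 170.6 + 441.0·tan21.1° = 170.6 + 170.2 = 340.7 kN/m
FS = 340.7 / 243.9 = 1.397

FS = 1.40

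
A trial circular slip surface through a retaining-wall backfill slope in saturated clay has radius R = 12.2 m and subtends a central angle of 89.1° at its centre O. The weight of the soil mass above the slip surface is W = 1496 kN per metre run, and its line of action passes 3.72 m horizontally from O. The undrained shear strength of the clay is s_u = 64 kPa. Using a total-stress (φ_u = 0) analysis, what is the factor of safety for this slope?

Taking moments about the centre O, the resisting moment is provided by the undrained shear strength acting along the arc:
Arc length L_a = R·θ = 12.2·(89.1°·π/180) = 12.2·1.5551 = 18.97 m
M_R = s_u·L_a·R = 64·18.97·12.2 = 14813.4 kN·m/m
M_D = W·d = 1496·3.72 = 5565.1 kN·m/m
FS = M_R / M_D = 14813.4 / 5565.1 = 2.662

FS = 2.66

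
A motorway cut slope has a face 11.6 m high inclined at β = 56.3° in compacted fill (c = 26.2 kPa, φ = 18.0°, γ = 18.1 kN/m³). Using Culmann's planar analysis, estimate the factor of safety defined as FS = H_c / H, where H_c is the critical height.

FS = 1.84

H_c = (4c/γ) · sinβ cosφ / [1 − cos(β − φ)]
    = (4·26.2/18.1) · sin56.3°·cos18.0° / [1 − cos38.3°]
    = 5.790 · 0.7912 / 0.2152 = 21.29 m
FS = H_c / H = 21.29 / 11.6 = 1.835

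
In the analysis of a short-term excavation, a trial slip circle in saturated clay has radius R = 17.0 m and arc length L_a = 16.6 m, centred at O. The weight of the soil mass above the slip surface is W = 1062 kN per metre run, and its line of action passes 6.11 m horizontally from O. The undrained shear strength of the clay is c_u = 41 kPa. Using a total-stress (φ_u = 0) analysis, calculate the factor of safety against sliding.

FS = 1.78

Taking moments about the centre O, the resisting moment is provided by the undrained shear strength acting along the arc:
M_R = c_u·L_a·R = 41·16.60·17.0 = 11570.2 kN·m/m
M_D = W·d = 1062·6.11 = 6488.8 kN·m/m
FS = M_R / M_D = 11570.2 / 6488.8 = 1.783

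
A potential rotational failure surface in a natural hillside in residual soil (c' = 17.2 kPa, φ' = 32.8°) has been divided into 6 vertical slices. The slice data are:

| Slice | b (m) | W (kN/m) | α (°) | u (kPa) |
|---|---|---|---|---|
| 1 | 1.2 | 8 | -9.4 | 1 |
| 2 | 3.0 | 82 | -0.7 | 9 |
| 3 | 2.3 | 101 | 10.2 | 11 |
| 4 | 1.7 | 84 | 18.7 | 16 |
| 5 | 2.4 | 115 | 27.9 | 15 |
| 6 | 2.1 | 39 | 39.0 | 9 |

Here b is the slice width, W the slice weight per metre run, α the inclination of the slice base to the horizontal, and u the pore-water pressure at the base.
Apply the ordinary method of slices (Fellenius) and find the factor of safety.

FS = 3.31

Ordinary method of slices: FS = Σ[c'·Δl_i + (W_i cosα_i − u_i·Δl_i)·tanφ'] / Σ W_i sinα_i, with Δl_i = b_i / cosα_i.
Slice 1: Δl = 1.2/cos(-9.4°) = 1.216 m; N'_1 = 8·cos(-9.4°) − 1·1.216 = 6.7; c'Δl = 20.92; W sinα = -1.3
Slice 2: Δl = 3.0/cos(-0.7°) = 3.000 m; N'_2 = 82·cos(-0.7°) − 9·3.000 = 55.0; c'Δl = 51.60; W sinα = -1.0
Slice 3: Δl = 2.3/cos10.2° = 2.337 m; N'_3 = 101·cos10.2° − 11·2.337 = 73.7; c'Δl = 40.20; W sinα = 17.9
Slice 4: Δl = 1.7/cos18.7° = 1.795 m; N'_4 = 84·cos18.7° − 16·1.795 = 50.8; c'Δl = 30.87; W sinα = 26.9
Slice 5: Δl = 2.4/cos27.9° = 2.716 m; N'_5 = 115·cos27.9° − 15·2.716 = 60.9; c'Δl = 46.71; W sinα = 53.8
Slice 6: Δl = 2.1/cos39.0° = 2.702 m; N'_6 = 39·cos39.0° − 9·2.702 = 6.0; c'Δl = 46.48; W sinα = 24.5
Σc'Δl = 236.8 kN/m; ΣN' = 253.1 kN/m; ΣW sinα = 120.9 kN/m
Resisting = 236.8 + 253.1·tan32.8° = 236.8 + 163.1 = 399.9 kN/m
FS = 399.9 / 120.9 = 3.309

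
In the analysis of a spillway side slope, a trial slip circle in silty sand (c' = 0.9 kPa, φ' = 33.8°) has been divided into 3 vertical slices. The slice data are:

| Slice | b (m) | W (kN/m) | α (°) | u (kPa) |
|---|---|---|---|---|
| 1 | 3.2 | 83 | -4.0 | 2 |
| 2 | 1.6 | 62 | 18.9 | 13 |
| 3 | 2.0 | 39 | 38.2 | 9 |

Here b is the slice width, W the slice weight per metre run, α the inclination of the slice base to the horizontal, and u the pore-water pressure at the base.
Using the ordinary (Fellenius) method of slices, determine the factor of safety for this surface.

Ordinary method of slices: FS = Σ[c'·Δl_i + (W_i cosα_i − u_i·Δl_i)·tanφ'] / Σ W_i sinα_i, with Δl_i = b_i / cosα_i.
Slice 1: Δl = 3.2/cos(-4.0°) = 3.208 m; N'_1 = 83·cos(-4.0°) − 2·3.208 = 76.4; c'Δl = 2.89; W sinα = -5.8
Slice 2: Δl = 1.6/cos18.9° = 1.691 m; N'_2 = 62·cos18.9° − 13·1.691 = 36.7; c'Δl = 1.52; W sinα = 20.1
Slice 3: Δl = 2.0/cos38.2° = 2.545 m; N'_3 = 39·cos38.2° − 9·2.545 = 7.7; c'Δl = 2.29; W sinα = 24.1
Σc'Δl = 6.7 kN/m; ΣN' = 120.8 kN/m; ΣW sinα = 38.4 kN/m
Resisting = 6.7 + 120.8·tan33.8° = 6.7 + 80.9 = 87.6 kN/m
FS = 87.6 / 38.4 = 2.280

FS = 2.28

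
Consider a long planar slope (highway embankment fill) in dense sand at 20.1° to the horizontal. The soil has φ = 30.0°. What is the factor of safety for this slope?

For a dry cohesionless infinite slope the factor of safety is FS = tanφ / tanβ.
FS = tan30.0° / tan20.1° = 0.5774 / 0.3659 = 1.578

FS = 1.58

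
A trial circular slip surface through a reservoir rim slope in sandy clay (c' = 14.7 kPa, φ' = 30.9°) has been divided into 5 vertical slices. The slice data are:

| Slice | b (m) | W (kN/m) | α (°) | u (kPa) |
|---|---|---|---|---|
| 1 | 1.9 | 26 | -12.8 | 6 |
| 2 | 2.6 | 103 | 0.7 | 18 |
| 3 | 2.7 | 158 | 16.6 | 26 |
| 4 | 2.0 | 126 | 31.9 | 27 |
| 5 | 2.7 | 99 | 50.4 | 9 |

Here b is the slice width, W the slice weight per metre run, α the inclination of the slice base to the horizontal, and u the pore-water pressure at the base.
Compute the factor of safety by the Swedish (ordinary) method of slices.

Ordinary method of slices: FS = Σ[c'·Δl_i + (W_i cosα_i − u_i·Δl_i)·tanφ'] / Σ W_i sinα_i, with Δl_i = b_i / cosα_i.
Slice 1: Δl = 1.9/cos(-12.8°) = 1.948 m; N'_1 = 26·cos(-12.8°) − 6·1.948 = 13.7; c'Δl = 28.64; W sinα = -5.8
Slice 2: Δl = 2.6/cos0.7° = 2.600 m; N'_2 = 103·cos0.7° − 18·2.600 = 56.2; c'Δl = 38.22; W sinα = 1.3
Slice 3: Δl = 2.7/cos16.6° = 2.817 m; N'_3 = 158·cos16.6° − 26·2.817 = 78.2; c'Δl = 41.42; W sinα = 45.1
Slice 4: Δl = 2.0/cos31.9° = 2.356 m; N'_4 = 126·cos31.9° − 27·2.356 = 43.4; c'Δl = 34.63; W sinα = 66.6
Slice 5: Δl = 2.7/cos50.4° = 4.236 m; N'_5 = 99·cos50.4° − 9·4.236 = 25.0; c'Δl = 62.27; W sinα = 76.3
Σc'Δl = 205.2 kN/m; ΣN' = 216.4 kN/m; ΣW sinα = 183.5 kN/m
Resisting = 205.2 + 216.4·tan30.9° = 205.2 + 129.5 = 334.7 kN/m
FS = 334.7 / 183.5 = 1.824

FS = 1.82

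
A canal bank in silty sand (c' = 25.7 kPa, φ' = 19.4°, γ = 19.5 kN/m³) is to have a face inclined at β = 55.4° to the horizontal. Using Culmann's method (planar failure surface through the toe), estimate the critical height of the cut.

Culmann's analysis gives the critical failure plane at α_cr = (β + φ')/2 = (55.4 + 19.4)/2 = 37.4°, and the critical height
H_c = (4c'/γ) · sinβ cosφ' / [1 − cos(β − φ')]
    = (4·25.7/19.5) · sin55.4°·cos19.4° / [1 − cos(36.0°)]
    = 5.272 · 0.8231·0.9432 / [1 − 0.8090]
    = 5.272 · 0.7764 / 0.1910
    = 21.43 m

H_c = 21.43 m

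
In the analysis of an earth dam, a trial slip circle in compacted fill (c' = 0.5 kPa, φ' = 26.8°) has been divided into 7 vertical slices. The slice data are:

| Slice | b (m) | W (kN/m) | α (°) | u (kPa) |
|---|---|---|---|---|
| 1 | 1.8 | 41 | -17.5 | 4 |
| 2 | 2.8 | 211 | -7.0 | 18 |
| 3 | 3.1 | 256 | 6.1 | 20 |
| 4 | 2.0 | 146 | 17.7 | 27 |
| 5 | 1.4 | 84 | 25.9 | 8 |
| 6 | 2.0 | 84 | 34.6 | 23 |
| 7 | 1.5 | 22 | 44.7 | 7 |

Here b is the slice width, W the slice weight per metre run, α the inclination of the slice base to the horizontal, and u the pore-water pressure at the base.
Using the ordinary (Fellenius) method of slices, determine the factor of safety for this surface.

Ordinary method of slices: FS = Σ[c'·Δl_i + (W_i cosα_i − u_i·Δl_i)·tanφ'] / Σ W_i sinα_i, with Δl_i = b_i / cosα_i.
Slice 1: Δl = 1.8/cos(-17.5°) = 1.887 m; N'_1 = 41·cos(-17.5°) − 4·1.887 = 31.6; c'Δl = 0.94; W sinα = -12.3
Slice 2: Δl = 2.8/cos(-7.0°) = 2.821 m; N'_2 = 211·cos(-7.0°) − 18·2.821 = 158.6; c'Δl = 1.41; W sinα = -25.7
Slice 3: Δl = 3.1/cos6.1° = 3.118 m; N'_3 = 256·cos6.1° − 20·3.118 = 192.2; c'Δl = 1.56; W sinα = 27.2
Slice 4: Δl = 2.0/cos17.7° = 2.099 m; N'_4 = 146·cos17.7° − 27·2.099 = 82.4; c'Δl = 1.05; W sinα = 44.4
Slice 5: Δl = 1.4/cos25.9° = 1.556 m; N'_5 = 84·cos25.9° − 8·1.556 = 63.1; c'Δl = 0.78; W sinα = 36.7
Slice 6: Δl = 2.0/cos34.6° = 2.430 m; N'_6 = 84·cos34.6° − 23·2.430 = 13.3; c'Δl = 1.21; W sinα = 47.7
Slice 7: Δl = 1.5/cos44.7° = 2.110 m; N'_7 = 22·cos44.7° − 7·2.110 = 0.9; c'Δl = 1.06; W sinα = 15.5
Σc'Δl = 8.0 kN/m; ΣN' = 542.0 kN/m; ΣW sinα = 133.4 kN/m
Resisting = 8.0 + 542.0·tan26.8° = 8.0 + 273.8 = 281.8 kN/m
FS = 281.8 / 133.4 = 2.112

FS = 2.11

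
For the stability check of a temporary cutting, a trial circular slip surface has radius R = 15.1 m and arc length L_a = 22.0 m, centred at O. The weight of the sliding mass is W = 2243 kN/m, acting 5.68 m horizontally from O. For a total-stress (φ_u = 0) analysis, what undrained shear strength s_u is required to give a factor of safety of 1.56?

FS = s_u·L_a·R / (W·d), so s_u = FS·W·d / (L_a·R).
s_u = 1.56·2243·5.68 / (22.00·15.1) = 19874.8 / 332.20 = 59.83 kPa

s_u = 59.8 kPa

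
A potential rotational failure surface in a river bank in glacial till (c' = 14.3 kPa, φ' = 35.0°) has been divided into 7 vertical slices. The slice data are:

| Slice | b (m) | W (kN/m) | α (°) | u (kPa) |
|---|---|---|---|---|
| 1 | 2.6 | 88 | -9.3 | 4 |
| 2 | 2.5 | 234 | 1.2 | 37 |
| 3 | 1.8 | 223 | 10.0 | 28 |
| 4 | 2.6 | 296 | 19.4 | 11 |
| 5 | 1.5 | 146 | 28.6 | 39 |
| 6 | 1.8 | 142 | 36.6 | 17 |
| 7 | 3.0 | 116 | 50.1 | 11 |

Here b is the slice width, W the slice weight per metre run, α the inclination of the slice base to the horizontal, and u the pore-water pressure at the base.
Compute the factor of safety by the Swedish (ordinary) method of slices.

FS = 2.21

Ordinary method of slices: FS = Σ[c'·Δl_i + (W_i cosα_i − u_i·Δl_i)·tanφ'] / Σ W_i sinα_i, with Δl_i = b_i / cosα_i.
Slice 1: Δl = 2.6/cos(-9.3°) = 2.635 m; N'_1 = 88·cos(-9.3°) − 4·2.635 = 76.3; c'Δl = 37.68; W sinα = -14.2
Slice 2: Δl = 2.5/cos1.2° = 2.501 m; N'_2 = 234·cos1.2° − 37·2.501 = 141.4; c'Δl = 35.76; W sinα = 4.9
Slice 3: Δl = 1.8/cos10.0° = 1.828 m; N'_3 = 223·cos10.0° − 28·1.828 = 168.4; c'Δl = 26.14; W sinα = 38.7
Slice 4: Δl = 2.6/cos19.4° = 2.757 m; N'_4 = 296·cos19.4° − 11·2.757 = 248.9; c'Δl = 39.42; W sinα = 98.3
Slice 5: Δl = 1.5/cos28.6° = 1.708 m; N'_5 = 146·cos28.6° − 39·1.708 = 61.6; c'Δl = 24.43; W sinα = 69.9
Slice 6: Δl = 1.8/cos36.6° = 2.242 m; N'_6 = 142·cos36.6° − 17·2.242 = 75.9; c'Δl = 32.06; W sinα = 84.7
Slice 7: Δl = 3.0/cos50.1° = 4.677 m; N'_7 = 116·cos50.1° − 11·4.677 = 23.0; c'Δl = 66.88; W sinα = 89.0
Σc'Δl = 262.4 kN/m; ΣN' = 795.4 kN/m; ΣW sinα = 371.3 kN/m
Resisting = 262.4 + 795.4·tan35.0° = 262.4 + 557.0 = 819.3 kN/m
FS = 819.3 / 371.3 = 2.207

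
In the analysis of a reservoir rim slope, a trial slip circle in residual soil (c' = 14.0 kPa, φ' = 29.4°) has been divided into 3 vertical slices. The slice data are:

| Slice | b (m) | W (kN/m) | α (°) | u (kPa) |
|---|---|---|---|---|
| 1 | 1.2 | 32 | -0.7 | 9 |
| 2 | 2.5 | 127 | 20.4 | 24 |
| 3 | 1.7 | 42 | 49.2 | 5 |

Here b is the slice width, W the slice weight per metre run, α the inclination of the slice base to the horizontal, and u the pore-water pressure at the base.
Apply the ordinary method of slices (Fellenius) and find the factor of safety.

Ordinary method of slices: FS = Σ[c'·Δl_i + (W_i cosα_i − u_i·Δl_i)·tanφ'] / Σ W_i sinα_i, with Δl_i = b_i / cosα_i.
Slice 1: Δl = 1.2/cos(-0.7°) = 1.200 m; N'_1 = 32·cos(-0.7°) − 9·1.200 = 21.2; c'Δl = 16.80; W sinα = -0.4
Slice 2: Δl = 2.5/cos20.4° = 2.667 m; N'_2 = 127·cos20.4° − 24·2.667 = 55.0; c'Δl = 37.34; W sinα = 44.3
Slice 3: Δl = 1.7/cos49.2° = 2.602 m; N'_3 = 42·cos49.2° − 5·2.602 = 14.4; c'Δl = 36.42; W sinα = 31.8
Σc'Δl = 90.6 kN/m; ΣN' = 90.7 kN/m; ΣW sinα = 75.7 kN/m
Resisting = 90.6 + 90.7·tan29.4° = 90.6 + 51.1 = 141.6 kN/m
FS = 141.6 / 75.7 = 1.872

FS = 1.87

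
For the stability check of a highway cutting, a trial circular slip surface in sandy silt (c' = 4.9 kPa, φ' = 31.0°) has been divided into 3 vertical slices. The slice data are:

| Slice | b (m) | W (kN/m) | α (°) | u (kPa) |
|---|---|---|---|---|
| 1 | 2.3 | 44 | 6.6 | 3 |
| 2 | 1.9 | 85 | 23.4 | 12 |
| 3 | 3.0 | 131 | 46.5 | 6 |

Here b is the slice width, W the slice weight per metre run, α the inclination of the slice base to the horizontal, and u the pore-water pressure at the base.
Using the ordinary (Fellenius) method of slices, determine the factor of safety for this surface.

FS = 1.01

Ordinary method of slices: FS = Σ[c'·Δl_i + (W_i cosα_i − u_i·Δl_i)·tanφ'] / Σ W_i sinα_i, with Δl_i = b_i / cosα_i.
Slice 1: Δl = 2.3/cos6.6° = 2.315 m; N'_1 = 44·cos6.6° − 3·2.315 = 36.8; c'Δl = 11.35; W sinα = 5.1
Slice 2: Δl = 1.9/cos23.4° = 2.070 m; N'_2 = 85·cos23.4° − 12·2.070 = 53.2; c'Δl = 10.14; W sinα = 33.8
Slice 3: Δl = 3.0/cos46.5° = 4.358 m; N'_3 = 131·cos46.5° − 6·4.358 = 64.0; c'Δl = 21.36; W sinα = 95.0
Σc'Δl = 42.8 kN/m; ΣN' = 154.0 kN/m; ΣW sinα = 133.8 kN/m
Resisting = 42.8 + 154.0·tan31.0° = 42.8 + 92.5 = 135.3 kN/m
FS = 135.3 / 133.8 = 1.011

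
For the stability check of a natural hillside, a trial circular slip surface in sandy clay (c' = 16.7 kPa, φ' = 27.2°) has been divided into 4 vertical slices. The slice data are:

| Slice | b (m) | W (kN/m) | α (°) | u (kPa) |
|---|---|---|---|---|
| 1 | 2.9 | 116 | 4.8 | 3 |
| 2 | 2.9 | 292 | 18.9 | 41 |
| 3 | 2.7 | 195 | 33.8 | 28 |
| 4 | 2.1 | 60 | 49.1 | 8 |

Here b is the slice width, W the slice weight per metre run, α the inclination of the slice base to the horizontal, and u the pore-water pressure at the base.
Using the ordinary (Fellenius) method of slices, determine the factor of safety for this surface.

Ordinary method of slices: FS = Σ[c'·Δl_i + (W_i cosα_i − u_i·Δl_i)·tanφ'] / Σ W_i sinα_i, with Δl_i = b_i / cosα_i.
Slice 1: Δl = 2.9/cos4.8° = 2.910 m; N'_1 = 116·cos4.8° − 3·2.910 = 106.9; c'Δl = 48.60; W sinα = 9.7
Slice 2: Δl = 2.9/cos18.9° = 3.065 m; N'_2 = 292·cos18.9° − 41·3.065 = 150.6; c'Δl = 51.19; W sinα = 94.6
Slice 3: Δl = 2.7/cos33.8° = 3.249 m; N'_3 = 195·cos33.8° − 28·3.249 = 71.1; c'Δl = 54.26; W sinα = 108.5
Slice 4: Δl = 2.1/cos49.1° = 3.207 m; N'_4 = 60·cos49.1° − 8·3.207 = 13.6; c'Δl = 53.56; W sinα = 45.4
Σc'Δl = 207.6 kN/m; ΣN' = 342.1 kN/m; ΣW sinα = 258.1 kN/m
Resisting = 207.6 + 342.1·tan27.2° = 207.6 + 175.8 = 383.4 kN/m
FS = 383.4 / 258.1 = 1.486

FS = 1.49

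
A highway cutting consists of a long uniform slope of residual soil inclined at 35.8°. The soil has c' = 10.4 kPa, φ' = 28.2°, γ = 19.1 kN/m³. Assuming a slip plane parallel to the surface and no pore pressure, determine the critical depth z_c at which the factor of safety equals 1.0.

z_c = 4.47 m

Setting FS = 1.00 in FS = [c' + γz cos²β tanφ'] / [γz sinβ cosβ] and solving for z:
z = c' / [γ cosβ (FS·sinβ − cosβ·tanφ')]
  = 10.4 / [19.1·cos35.8°·(1.00·sin35.8° − cos35.8°·tan28.2°)]
  = 10.4 / [19.1·0.8111·(1.00·0.5850 − 0.8111·0.5362)]
  = 10.4 / 2.3248 = 4.474 m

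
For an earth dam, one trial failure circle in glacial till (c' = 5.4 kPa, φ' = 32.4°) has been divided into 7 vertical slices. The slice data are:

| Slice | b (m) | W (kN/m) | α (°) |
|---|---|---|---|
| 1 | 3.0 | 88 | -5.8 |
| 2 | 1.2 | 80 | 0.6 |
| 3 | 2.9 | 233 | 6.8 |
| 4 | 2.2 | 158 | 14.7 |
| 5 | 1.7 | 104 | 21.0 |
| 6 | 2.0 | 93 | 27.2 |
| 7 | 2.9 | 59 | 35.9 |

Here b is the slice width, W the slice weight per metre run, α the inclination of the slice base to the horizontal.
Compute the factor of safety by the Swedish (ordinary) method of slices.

FS = 3.37

Ordinary method of slices: FS = Σ[c'·Δl_i + (W_i cosα_i)·tanφ'] / Σ W_i sinα_i, with Δl_i = b_i / cosα_i.
Slice 1: Δl = 3.0/cos(-5.8°) = 3.015 m; N'_1 = 88·cos(-5.8°) = 87.5; c'Δl = 16.28; W sinα = -8.9
Slice 2: Δl = 1.2/cos0.6° = 1.200 m; N'_2 = 80·cos0.6° = 80.0; c'Δl = 6.48; W sinα = 0.8
Slice 3: Δl = 2.9/cos6.8° = 2.921 m; N'_3 = 233·cos6.8° = 231.4; c'Δl = 15.77; W sinα = 27.6
Slice 4: Δl = 2.2/cos14.7° = 2.274 m; N'_4 = 158·cos14.7° = 152.8; c'Δl = 12.28; W sinα = 40.1
Slice 5: Δl = 1.7/cos21.0° = 1.821 m; N'_5 = 104·cos21.0° = 97.1; c'Δl = 9.83; W sinα = 37.3
Slice 6: Δl = 2.0/cos27.2° = 2.249 m; N'_6 = 93·cos27.2° = 82.7; c'Δl = 12.14; W sinα = 42.5
Slice 7: Δl = 2.9/cos35.9° = 3.580 m; N'_7 = 59·cos35.9° = 47.8; c'Δl = 19.33; W sinα = 34.6
Σc'Δl = 92.1 kN/m; ΣN' = 779.3 kN/m; ΣW sinα = 174.0 kN/m
Resisting = 92.1 + 779.3·tan32.4° = 92.1 + 494.6 = 586.7 kN/m
FS = 586.7 / 174.0 = 3.372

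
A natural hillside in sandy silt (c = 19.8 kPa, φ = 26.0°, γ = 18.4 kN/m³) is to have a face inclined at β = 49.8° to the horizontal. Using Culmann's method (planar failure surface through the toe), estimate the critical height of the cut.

H_c = 34.75 m

Culmann's analysis gives the critical failure plane at α_cr = (β + φ)/2 = (49.8 + 26.0)/2 = 37.9°, and the critical height
H_c = (4c/γ) · sinβ cosφ / [1 − cos(β − φ)]
    = (4·19.8/18.4) · sin49.8°·cos26.0° / [1 − cos(23.8°)]
    = 4.304 · 0.7638·0.8988 / [1 − 0.9150]
    = 4.304 · 0.6865 / 0.0850
    = 34.75 m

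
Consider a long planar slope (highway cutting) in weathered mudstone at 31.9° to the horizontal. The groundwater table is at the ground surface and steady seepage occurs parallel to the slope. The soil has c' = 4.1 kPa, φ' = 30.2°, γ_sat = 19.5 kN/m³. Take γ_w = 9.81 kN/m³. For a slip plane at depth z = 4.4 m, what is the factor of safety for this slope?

FS = 0.57

With seepage parallel to the slope and the water table at the surface, the effective normal stress on the slip plane uses the buoyant unit weight γ' = γ_sat − γ_w while the driving shear stress uses γ_sat:
FS = [c' + γ' z cos²β tanφ'] / [γ_sat z sinβ cosβ]
γ' = 19.5 − 9.81 = 9.69 kN/m³
Numerator = 4.1 + 9.69·4.4·cos²31.9°·tan30.2° = 4.1 + 9.69·4.4·0.7208·0.5820 = 21.985 kPa
Denominator = 19.5·4.4·sin31.9°·cos31.9° = 19.5·4.4·0.5284·0.8490 = 38.492 kPa
FS = 21.985 / 38.492 = 0.571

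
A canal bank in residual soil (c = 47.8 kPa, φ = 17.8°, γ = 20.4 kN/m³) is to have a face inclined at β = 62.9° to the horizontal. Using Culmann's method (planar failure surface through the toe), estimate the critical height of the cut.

H_c = 27.01 m

Culmann's analysis gives the critical failure plane at α_cr = (β + φ)/2 = (62.9 + 17.8)/2 = 40.4°, and the critical height
H_c = (4c/γ) · sinβ cosφ / [1 − cos(β − φ)]
    = (4·47.8/20.4) · sin62.9°·cos17.8° / [1 − cos(45.1°)]
    = 9.373 · 0.8902·0.9521 / [1 − 0.7059]
    = 9.373 · 0.8476 / 0.2941
    = 27.01 m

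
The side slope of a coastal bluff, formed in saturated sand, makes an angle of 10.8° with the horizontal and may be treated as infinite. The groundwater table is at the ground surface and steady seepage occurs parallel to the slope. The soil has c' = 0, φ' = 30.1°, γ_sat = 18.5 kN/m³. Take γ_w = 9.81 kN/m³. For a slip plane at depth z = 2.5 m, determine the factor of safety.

FS = 1.43

With seepage parallel to the slope and the water table at the surface, the effective normal stress on the slip plane uses the buoyant unit weight γ' = γ_sat − γ_w while the driving shear stress uses γ_sat:
FS = [c' + γ' z cos²β tanφ'] / [γ_sat z sinβ cosβ]
(For c' = 0 this reduces to FS = (γ'/γ_sat)·tanφ'/tanβ.)
γ' = 18.5 − 9.81 = 8.69 kN/m³
Numerator = 0.0 + 8.69·2.5·cos²10.8°·tan30.1° = 0.0 + 8.69·2.5·0.9649·0.5797 = 12.151 kPa
Denominator = 18.5·2.5·sin10.8°·cos10.8° = 18.5·2.5·0.1874·0.9823 = 8.513 kPa
FS = 12.151 / 8.513 = 1.427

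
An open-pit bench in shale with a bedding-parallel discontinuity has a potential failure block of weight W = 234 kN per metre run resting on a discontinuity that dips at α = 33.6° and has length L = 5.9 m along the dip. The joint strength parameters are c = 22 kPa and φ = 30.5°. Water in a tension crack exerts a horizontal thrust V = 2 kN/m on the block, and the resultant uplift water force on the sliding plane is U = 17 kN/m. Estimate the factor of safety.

Resolving the block weight along and normal to the plane and applying the Mohr–Coulomb strength on the joint:
N' = W cosα − U − V sinα = 234·cos33.6° − 17 − 2·sin33.6° = 176.8 kN/m
Driving force T = W sinα + V cosα = 234·sin33.6° + 2·cos33.6° = 131.2 kN/m
Resisting force R = c·L + N'·tanφ = 22·5.9 + 176.8·tan30.5° = 129.8 + 104.1 = 233.9 kN/m
FS = R / T = 233.9 / 131.2 = 1.784

FS = 1.78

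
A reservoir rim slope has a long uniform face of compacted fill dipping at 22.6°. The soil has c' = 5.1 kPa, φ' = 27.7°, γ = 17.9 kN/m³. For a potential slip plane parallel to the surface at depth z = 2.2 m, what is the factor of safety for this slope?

FS = 1.63

For an infinite slope with a slip plane parallel to the surface (no pore pressure): FS = [c' + γz cos²β tanφ'] / [γz sinβ cosβ].
γz = 17.9·2.2 = 39.38 kN/m²
Numerator = 5.1 + 39.38·cos²22.6°·tan27.7° = 5.1 + 39.38·0.8523·0.5250 = 22.722 kPa
Denominator = 39.38·sin22.6°·cos22.6° = 39.38·0.3843·0.9232 = 13.971 kPa
FS = 22.722 / 13.971 = 1.626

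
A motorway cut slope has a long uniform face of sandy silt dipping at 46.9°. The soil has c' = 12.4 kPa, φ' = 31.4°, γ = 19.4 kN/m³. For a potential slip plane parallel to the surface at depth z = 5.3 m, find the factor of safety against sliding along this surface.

FS = 0.81

For an infinite slope with a slip plane parallel to the surface (no pore pressure): FS = [c' + γz cos²β tanφ'] / [γz sinβ cosβ].
γz = 19.4·5.3 = 102.82 kN/m²
Numerator = 12.4 + 102.82·cos²46.9°·tan31.4° = 12.4 + 102.82·0.4669·0.6104 = 41.701 kPa
Denominator = 102.82·sin46.9°·cos46.9° = 102.82·0.7302·0.6833 = 51.297 kPa
FS = 41.701 / 51.297 = 0.813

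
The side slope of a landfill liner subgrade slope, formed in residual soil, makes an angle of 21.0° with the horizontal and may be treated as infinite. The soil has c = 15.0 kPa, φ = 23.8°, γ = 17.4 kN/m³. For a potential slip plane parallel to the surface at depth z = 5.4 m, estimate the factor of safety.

FS = 1.63

For an infinite slope with a slip plane parallel to the surface (no pore pressure): FS = [c + γz cos²β tanφ] / [γz sinβ cosβ].
γz = 17.4·5.4 = 93.96 kN/m²
Numerator = 15.0 + 93.96·cos²21.0°·tan23.8° = 15.0 + 93.96·0.8716·0.4411 = 51.119 kPa
Denominator = 93.96·sin21.0°·cos21.0° = 93.96·0.3584·0.9336 = 31.436 kPa
FS = 51.119 / 31.436 = 1.626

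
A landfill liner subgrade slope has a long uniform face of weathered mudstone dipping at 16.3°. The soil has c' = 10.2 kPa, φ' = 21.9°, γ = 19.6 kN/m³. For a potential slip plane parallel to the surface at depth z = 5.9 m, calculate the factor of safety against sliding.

FS = 1.70

For an infinite slope with a slip plane parallel to the surface (no pore pressure): FS = [c' + γz cos²β tanφ'] / [γz sinβ cosβ].
γz = 19.6·5.9 = 115.64 kN/m²
Numerator = 10.2 + 115.64·cos²16.3°·tan21.9° = 10.2 + 115.64·0.9212·0.4020 = 53.025 kPa
Denominator = 115.64·sin16.3°·cos16.3° = 115.64·0.2807·0.9598 = 31.152 kPa
FS = 53.025 / 31.152 = 1.702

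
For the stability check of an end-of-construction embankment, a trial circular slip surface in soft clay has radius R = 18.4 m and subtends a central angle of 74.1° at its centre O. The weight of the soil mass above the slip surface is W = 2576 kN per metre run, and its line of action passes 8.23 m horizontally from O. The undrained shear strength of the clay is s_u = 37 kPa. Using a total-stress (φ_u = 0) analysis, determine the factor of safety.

Taking moments about the centre O, the resisting moment is provided by the undrained shear strength acting along the arc:
Arc length L_a = R·θ = 18.4·(74.1°·π/180) = 18.4·1.2933 = 23.80 m
M_R = s_u·L_a·R = 37·23.80·18.4 = 16200.7 kN·m/m
M_D = W·d = 2576·8.23 = 21200.5 kN·m/m
FS = M_R / M_D = 16200.7 / 21200.5 = 0.764

FS = 0.76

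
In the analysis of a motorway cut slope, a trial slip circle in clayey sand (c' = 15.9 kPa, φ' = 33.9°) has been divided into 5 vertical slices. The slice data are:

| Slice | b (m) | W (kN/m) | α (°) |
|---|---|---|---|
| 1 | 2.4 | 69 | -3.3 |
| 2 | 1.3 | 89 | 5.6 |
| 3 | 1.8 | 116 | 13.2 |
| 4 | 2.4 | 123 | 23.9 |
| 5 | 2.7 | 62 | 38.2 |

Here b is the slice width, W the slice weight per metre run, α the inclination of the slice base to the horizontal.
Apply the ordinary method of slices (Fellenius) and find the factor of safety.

FS = 3.98

Ordinary method of slices: FS = Σ[c'·Δl_i + (W_i cosα_i)·tanφ'] / Σ W_i sinα_i, with Δl_i = b_i / cosα_i.
Slice 1: Δl = 2.4/cos(-3.3°) = 2.404 m; N'_1 = 69·cos(-3.3°) = 68.9; c'Δl = 38.22; W sinα = -4.0
Slice 2: Δl = 1.3/cos5.6° = 1.306 m; N'_2 = 89·cos5.6° = 88.6; c'Δl = 20.77; W sinα = 8.7
Slice 3: Δl = 1.8/cos13.2° = 1.849 m; N'_3 = 116·cos13.2° = 112.9; c'Δl = 29.40; W sinα = 26.5
Slice 4: Δl = 2.4/cos23.9° = 2.625 m; N'_4 = 123·cos23.9° = 112.5; c'Δl = 41.74; W sinα = 49.8
Slice 5: Δl = 2.7/cos38.2° = 3.436 m; N'_5 = 62·cos38.2° = 48.7; c'Δl = 54.63; W sinα = 38.3
Σc'Δl = 184.8 kN/m; ΣN' = 431.6 kN/m; ΣW sinα = 119.4 kN/m
Resisting = 184.8 + 431.6·tan33.9° = 184.8 + 290.0 = 474.8 kN/m
FS = 474.8 / 119.4 = 3.977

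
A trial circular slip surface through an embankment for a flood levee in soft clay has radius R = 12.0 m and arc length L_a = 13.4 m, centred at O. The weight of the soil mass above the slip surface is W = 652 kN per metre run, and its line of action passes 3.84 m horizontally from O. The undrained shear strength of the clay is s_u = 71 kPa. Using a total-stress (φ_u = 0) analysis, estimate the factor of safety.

FS = 4.56

Taking moments about the centre O, the resisting moment is provided by the undrained shear strength acting along the arc:
M_R = s_u·L_a·R = 71·13.40·12.0 = 11416.8 kN·m/m
M_D = W·d = 652·3.84 = 2503.7 kN·m/m
FS = M_R / M_D = 11416.8 / 2503.7 = 4.560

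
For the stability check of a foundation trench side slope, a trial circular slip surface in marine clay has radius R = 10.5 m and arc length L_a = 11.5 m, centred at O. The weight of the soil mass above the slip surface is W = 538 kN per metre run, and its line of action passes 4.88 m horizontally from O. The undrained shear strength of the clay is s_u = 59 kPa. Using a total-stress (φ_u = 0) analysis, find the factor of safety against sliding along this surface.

FS = 2.71

Taking moments about the centre O, the resisting moment is provided by the undrained shear strength acting along the arc:
M_R = s_u·L_a·R = 59·11.50·10.5 = 7124.2 kN·m/m
M_D = W·d = 538·4.88 = 2625.4 kN·m/m
FS = M_R / M_D = 7124.2 / 2625.4 = 2.714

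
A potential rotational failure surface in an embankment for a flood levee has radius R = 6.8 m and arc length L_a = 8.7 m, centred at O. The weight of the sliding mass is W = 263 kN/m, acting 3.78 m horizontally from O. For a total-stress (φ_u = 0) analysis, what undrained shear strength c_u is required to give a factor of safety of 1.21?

c_u = 20.3 kPa

FS = c_u·L_a·R / (W·d), so c_u = FS·W·d / (L_a·R).
c_u = 1.21·263·3.78 / (8.70·6.8) = 1202.9 / 59.16 = 20.33 kPa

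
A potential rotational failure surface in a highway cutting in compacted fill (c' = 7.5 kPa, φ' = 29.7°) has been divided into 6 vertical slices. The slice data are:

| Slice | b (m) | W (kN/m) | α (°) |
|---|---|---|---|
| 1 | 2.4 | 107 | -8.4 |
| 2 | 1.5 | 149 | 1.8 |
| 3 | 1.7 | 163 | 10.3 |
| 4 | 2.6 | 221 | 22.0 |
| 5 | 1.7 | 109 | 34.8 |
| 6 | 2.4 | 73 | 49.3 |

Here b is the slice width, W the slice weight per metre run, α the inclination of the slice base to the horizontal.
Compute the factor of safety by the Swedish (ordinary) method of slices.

Ordinary method of slices: FS = Σ[c'·Δl_i + (W_i cosα_i)·tanφ'] / Σ W_i sinα_i, with Δl_i = b_i / cosα_i.
Slice 1: Δl = 2.4/cos(-8.4°) = 2.426 m; N'_1 = 107·cos(-8.4°) = 105.9; c'Δl = 18.20; W sinα = -15.6
Slice 2: Δl = 1.5/cos1.8° = 1.501 m; N'_2 = 149·cos1.8° = 148.9; c'Δl = 11.26; W sinα = 4.7
Slice 3: Δl = 1.7/cos10.3° = 1.728 m; N'_3 = 163·cos10.3° = 160.4; c'Δl = 12.96; W sinα = 29.1
Slice 4: Δl = 2.6/cos22.0° = 2.804 m; N'_4 = 221·cos22.0° = 204.9; c'Δl = 21.03; W sinα = 82.8
Slice 5: Δl = 1.7/cos34.8° = 2.070 m; N'_5 = 109·cos34.8° = 89.5; c'Δl = 15.53; W sinα = 62.2
Slice 6: Δl = 2.4/cos49.3° = 3.680 m; N'_6 = 73·cos49.3° = 47.6; c'Δl = 27.60; W sinα = 55.3
Σc'Δl = 106.6 kN/m; ΣN' = 757.2 kN/m; ΣW sinα = 218.5 kN/m
Resisting = 106.6 + 757.2·tan29.7° = 106.6 + 431.9 = 538.5 kN/m
FS = 538.5 / 218.5 = 2.464

FS = 2.46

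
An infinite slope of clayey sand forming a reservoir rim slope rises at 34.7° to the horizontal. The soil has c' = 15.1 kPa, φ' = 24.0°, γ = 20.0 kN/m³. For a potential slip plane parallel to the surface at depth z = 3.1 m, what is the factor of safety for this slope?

For an infinite slope with a slip plane parallel to the surface (no pore pressure): FS = [c' + γz cos²β tanφ'] / [γz sinβ cosβ].
γz = 20.0·3.1 = 62.00 kN/m²
Numerator = 15.1 + 62.00·cos²34.7°·tan24.0° = 15.1 + 62.00·0.6759·0.4452 = 33.758 kPa
Denominator = 62.00·sin34.7°·cos34.7° = 62.00·0.5693·0.8221 = 29.018 kPa
FS = 33.758 / 29.018 = 1.163

FS = 1.16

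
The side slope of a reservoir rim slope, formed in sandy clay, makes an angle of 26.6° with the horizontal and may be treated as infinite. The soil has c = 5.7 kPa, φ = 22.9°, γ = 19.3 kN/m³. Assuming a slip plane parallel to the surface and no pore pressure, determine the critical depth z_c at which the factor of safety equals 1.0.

Setting FS = 1.00 in FS = [c + γz cos²β tanφ] / [γz sinβ cosβ] and solving for z:
z = c / [γ cosβ (FS·sinβ − cosβ·tanφ)]
  = 5.7 / [19.3·cos26.6°·(1.00·sin26.6° − cos26.6°·tan22.9°)]
  = 5.7 / [19.3·0.8942·(1.00·0.4478 − 0.8942·0.4224)]
  = 5.7 / 1.2089 = 4.715 m

z_c = 4.71 m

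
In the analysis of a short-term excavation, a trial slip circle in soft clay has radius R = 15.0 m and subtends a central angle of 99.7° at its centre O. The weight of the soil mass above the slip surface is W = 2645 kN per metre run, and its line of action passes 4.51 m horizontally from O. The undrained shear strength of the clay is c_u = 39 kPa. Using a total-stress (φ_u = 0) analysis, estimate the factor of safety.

Taking moments about the centre O, the resisting moment is provided by the undrained shear strength acting along the arc:
Arc length L_a = R·θ = 15.0·(99.7°·π/180) = 15.0·1.7401 = 26.10 m
M_R = c_u·L_a·R = 39·26.10·15.0 = 15269.3 kN·m/m
M_D = W·d = 2645·4.51 = 11928.9 kN·m/m
FS = M_R / M_D = 15269.3 / 11928.9 = 1.280

FS = 1.28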